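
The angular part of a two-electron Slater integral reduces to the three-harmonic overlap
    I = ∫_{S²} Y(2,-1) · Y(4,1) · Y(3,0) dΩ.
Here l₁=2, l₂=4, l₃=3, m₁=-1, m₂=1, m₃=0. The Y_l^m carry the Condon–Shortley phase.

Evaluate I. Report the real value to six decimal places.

Σlᵢ=9 odd — θ-integrand is odd under cosθ→−cosθ; I=0

0.000000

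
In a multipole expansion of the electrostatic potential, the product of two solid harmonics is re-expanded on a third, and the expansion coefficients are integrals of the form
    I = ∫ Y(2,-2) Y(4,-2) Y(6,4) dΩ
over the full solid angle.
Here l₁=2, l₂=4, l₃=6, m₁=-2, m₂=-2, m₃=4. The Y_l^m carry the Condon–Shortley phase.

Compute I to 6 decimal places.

0.230476

m-sum 0 ✓  L=12 even ✓  2≤6≤6 ✓
Π(2lᵢ+1) = 5×9×13 = 585
triangle coeff Δ(2,4,6) = 1/6435
Σ_t [0,0]: t=0:+1/2304 = 1/2304
(3j)²=5/143 [(2 4 6; 0 0 0)], sign=+1
Σ_t [0,0]: t=0:+1/34560 = 1/34560
(3j)²=14/429 [(2 4 6; -2 -2 4)], sign=+1
⇒ 4πI² = 1050/1573
I = (+1)√(1050/1573/(4π)) = 0.23047581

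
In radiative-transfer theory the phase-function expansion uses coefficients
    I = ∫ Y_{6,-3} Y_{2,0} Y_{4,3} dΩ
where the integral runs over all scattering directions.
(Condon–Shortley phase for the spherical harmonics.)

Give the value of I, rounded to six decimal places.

-0.165283

Checks pass: Σm=0; 12 even; l₃=4∈[4,8].
(2·6+1)(2·2+1)(2·4+1) = 585
Δ: 4! 8! 0! / 13! → 1/6435
sum: t=2:+1/2304 = 1/2304
3j²(6 2 4; 0 0 0) = Δ·Π!·Σ² = 5/143  (sign +1)
sum: t=2:+1/20160 = 1/20160
3j²(6 2 4; -3 0 3) = Δ·Π!·Σ² = 12/715  (sign -1)
combine: 4πI² = 585·5/143·12/715 = 540/1573
take √, sign -1: I = -0.16528277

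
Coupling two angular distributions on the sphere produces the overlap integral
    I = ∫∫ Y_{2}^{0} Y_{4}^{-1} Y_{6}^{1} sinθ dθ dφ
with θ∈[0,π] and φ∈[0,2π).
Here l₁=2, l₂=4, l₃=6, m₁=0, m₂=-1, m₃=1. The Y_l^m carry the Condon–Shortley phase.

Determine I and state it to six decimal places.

-0.230476

Rules hold: Σm=0, L=12 even, 2≤6≤6.
N = 5·9·13 = 585
Δ = 0!·4!·8!/13! = 1/6435
Racah Σ t=0..0: t=0:+1/2304 = 1/2304
⇒ 3j(2 4 6; 0 0 0)² = 5/143, sgn +1
Racah Σ t=0..0: t=0:+1/2880 = 1/2880
⇒ 3j(2 4 6; 0 -1 1)² = 14/429, sgn -1
4πI² = N·(3j₀)²·(3jₘ)² = 1050/1573
I = -1·√(0.667514/4π) = -0.23047581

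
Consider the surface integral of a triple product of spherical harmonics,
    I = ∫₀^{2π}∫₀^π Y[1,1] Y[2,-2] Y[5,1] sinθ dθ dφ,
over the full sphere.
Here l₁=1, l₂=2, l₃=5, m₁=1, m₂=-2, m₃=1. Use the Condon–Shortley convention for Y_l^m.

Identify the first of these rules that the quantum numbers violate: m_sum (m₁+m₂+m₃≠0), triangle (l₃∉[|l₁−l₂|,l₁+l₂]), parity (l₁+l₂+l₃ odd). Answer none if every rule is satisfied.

Σmᵢ = 0  ✓
l₃∈[|l₁−l₂|,l₁+l₂]=[1,3], have l₃=5  ✗
Σlᵢ = 8 ⇒ even

triangle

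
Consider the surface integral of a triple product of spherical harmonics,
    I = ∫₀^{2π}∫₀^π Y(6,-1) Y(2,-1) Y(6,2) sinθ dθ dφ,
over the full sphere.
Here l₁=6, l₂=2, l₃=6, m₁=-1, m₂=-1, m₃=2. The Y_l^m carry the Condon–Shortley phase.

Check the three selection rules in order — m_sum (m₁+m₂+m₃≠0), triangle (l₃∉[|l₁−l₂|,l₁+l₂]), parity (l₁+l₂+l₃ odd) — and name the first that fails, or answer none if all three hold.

azimuthal sum: -1 − 1 + 2 = 0  ✓
4 ≤ 6 ≤ 8 (triangle on l)  ✓
L = 6 + 2 + 6 = 14 (even)  ✓

none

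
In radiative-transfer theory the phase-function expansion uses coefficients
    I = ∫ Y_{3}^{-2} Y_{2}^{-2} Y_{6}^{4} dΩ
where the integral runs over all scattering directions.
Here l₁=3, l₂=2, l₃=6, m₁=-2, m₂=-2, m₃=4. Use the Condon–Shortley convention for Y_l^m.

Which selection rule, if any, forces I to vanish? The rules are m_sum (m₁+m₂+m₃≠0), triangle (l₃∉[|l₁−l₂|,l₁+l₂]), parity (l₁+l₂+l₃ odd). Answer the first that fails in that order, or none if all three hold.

triangle

m₁+m₂+m₃ = -2 − 2 + 4 = 0  ✓
triangle: |3−2|=1 ≤ l₃=6 ≤ 3+2=5  ✗
parity: l₁+l₂+l₃ = 11 is odd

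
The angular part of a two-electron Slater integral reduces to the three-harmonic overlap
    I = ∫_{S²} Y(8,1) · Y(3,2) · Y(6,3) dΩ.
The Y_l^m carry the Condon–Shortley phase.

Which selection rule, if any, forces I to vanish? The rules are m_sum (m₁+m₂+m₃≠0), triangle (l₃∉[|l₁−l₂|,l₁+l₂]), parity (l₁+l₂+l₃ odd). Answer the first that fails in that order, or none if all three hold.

Σmᵢ = 6  ✗
l₃∈[|l₁−l₂|,l₁+l₂]=[5,11], have l₃=6
Σlᵢ = 17 ⇒ odd

m_sum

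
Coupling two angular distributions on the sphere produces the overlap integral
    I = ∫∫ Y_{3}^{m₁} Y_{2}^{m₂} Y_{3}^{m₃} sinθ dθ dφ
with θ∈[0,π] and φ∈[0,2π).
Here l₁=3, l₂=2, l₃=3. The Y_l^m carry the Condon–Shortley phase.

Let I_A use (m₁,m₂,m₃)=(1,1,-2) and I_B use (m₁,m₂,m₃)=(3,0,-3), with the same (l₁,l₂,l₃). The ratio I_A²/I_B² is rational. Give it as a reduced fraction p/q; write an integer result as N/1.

l's match ⇒ only the (l;m) 3-j factors differ between A and B.
A: triangle coeff Δ(3,2,3) = 1/3780; Σ_t [1,2]: t=1:−1/12 t=2:+1/48 = -1/16; (3j)²=1/28 [(3 2 3; 1 1 -2)], sign=+1
B: triangle coeff Δ(3,2,3) = 1/3780; Σ_t [0,0]: t=0:+1/96 = 1/96; (3j)²=5/84 [(3 2 3; 3 0 -3)], sign=+1
I_A²/I_B² = (1/28)/(5/84) = 3/5

3/5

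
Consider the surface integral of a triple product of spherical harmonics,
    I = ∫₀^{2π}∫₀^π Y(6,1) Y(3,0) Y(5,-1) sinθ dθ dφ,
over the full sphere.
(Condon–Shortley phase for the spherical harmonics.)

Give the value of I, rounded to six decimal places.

Checks pass: Σm=0; 14 even; l₃=5∈[3,9].
(2·6+1)(2·3+1)(2·5+1) = 1001
Δ: 4! 8! 2! / 15! → 1/675675
sum: t=1:−1/8640 t=2:+1/2304 t=3:−1/8640 = 7/34560
3j²(6 3 5; 0 0 0) = Δ·Π!·Σ² = 7/429  (sign -1)
sum: t=1:−1/6912 t=2:+1/2880 t=3:−1/17280 = 1/6912
3j²(6 3 5; 1 0 -1) = Δ·Π!·Σ² = 5/429  (sign +1)
combine: 4πI² = 1001·7/429·5/429 = 245/1287
take √, sign -1: I = -0.12308038

-0.123080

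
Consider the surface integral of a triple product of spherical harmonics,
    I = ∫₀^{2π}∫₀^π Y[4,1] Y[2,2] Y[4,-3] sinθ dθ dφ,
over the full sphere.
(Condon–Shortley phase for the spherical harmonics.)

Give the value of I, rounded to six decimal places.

0.159270

Checks pass: Σm=0; 10 even; l₃=4∈[2,6].
(2·4+1)(2·2+1)(2·4+1) = 405
Δ: 2! 6! 2! / 11! → 1/13860
sum: t=0:+1/192 t=1:−1/36 t=2:+1/192 = -5/288
3j²(4 2 4; 0 0 0) = Δ·Π!·Σ² = 20/693  (sign -1)
sum: t=2:+1/480 = 1/480
3j²(4 2 4; 1 2 -3) = Δ·Π!·Σ² = 3/110  (sign -1)
combine: 4πI² = 405·20/693·3/110 = 270/847
take √, sign +1: I = 0.15927046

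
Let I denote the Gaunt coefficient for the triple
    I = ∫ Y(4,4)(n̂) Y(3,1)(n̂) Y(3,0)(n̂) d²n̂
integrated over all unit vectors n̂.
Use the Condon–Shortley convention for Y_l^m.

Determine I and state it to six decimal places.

m-sum = 4 + 1 + 0 = 5 ≠ 0 ⇒ I = 0

0.000000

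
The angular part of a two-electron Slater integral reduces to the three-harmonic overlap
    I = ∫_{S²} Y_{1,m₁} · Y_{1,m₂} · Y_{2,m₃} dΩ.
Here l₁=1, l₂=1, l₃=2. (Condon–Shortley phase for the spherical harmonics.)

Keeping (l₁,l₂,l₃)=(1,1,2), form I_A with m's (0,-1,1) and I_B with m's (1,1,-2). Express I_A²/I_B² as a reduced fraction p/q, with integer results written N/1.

1/2

Same 1,1,2: normalisation and zero-m 3j drop out of the ratio.
A: Δ: 0! 2! 2! / 5! → 1/30; sum: t=0:+1/2 = 1/2; 3j²(1 1 2; 0 -1 1) = Δ·Π!·Σ² = 1/10  (sign -1)
B: Δ: 0! 2! 2! / 5! → 1/30; sum: t=0:+1/4 = 1/4; 3j²(1 1 2; 1 1 -2) = Δ·Π!·Σ² = 1/5  (sign +1)
I_A²/I_B² = (1/10)/(1/5) = 1/2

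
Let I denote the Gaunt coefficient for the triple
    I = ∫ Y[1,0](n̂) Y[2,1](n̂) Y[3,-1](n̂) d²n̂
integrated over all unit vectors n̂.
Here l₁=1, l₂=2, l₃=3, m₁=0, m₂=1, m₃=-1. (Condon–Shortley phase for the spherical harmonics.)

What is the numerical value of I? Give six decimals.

-0.233597

Checks pass: Σm=0; 6 even; l₃=3∈[1,3].
(2·1+1)(2·2+1)(2·3+1) = 105
Δ: 0! 2! 4! / 7! → 1/105
sum: t=0:+1/4 = 1/4
3j²(1 2 3; 0 0 0) = Δ·Π!·Σ² = 3/35  (sign -1)
sum: t=0:+1/6 = 1/6
3j²(1 2 3; 0 1 -1) = Δ·Π!·Σ² = 8/105  (sign +1)
combine: 4πI² = 105·3/35·8/105 = 24/35
take √, sign -1: I = -0.23359668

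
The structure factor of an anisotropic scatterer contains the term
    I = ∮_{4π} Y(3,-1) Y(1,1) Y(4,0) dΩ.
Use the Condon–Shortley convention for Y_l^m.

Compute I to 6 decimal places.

Rules hold: Σm=0, L=8 even, 2≤4≤4.
N = 7·3·9 = 189
Δ = 0!·6!·2!/9! = 1/252
Racah Σ t=0..0: t=0:+1/36 = 1/36
⇒ 3j(3 1 4; 0 0 0)² = 4/63, sgn +1
Racah Σ t=0..0: t=0:+1/96 = 1/96
⇒ 3j(3 1 4; -1 1 0)² = 1/42, sgn +1
4πI² = N·(3j₀)²·(3jₘ)² = 2/7
I = +1·√(0.285714/4π) = 0.15078601

0.150786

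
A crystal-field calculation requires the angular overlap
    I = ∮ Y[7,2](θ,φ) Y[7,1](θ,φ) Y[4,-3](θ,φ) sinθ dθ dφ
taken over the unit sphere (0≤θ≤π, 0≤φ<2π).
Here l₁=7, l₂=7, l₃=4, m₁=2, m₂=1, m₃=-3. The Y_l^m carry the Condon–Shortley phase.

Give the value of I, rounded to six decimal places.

-0.033455

Checks pass: Σm=0; 18 even; l₃=4∈[0,14].
(2·7+1)(2·7+1)(2·4+1) = 2025
Δ: 10! 4! 4! / 19! → 1/58198140
sum: t=3:−1/17418240 t=4:+1/622080 t=5:−1/230400 t=6:+1/622080 t=7:−1/17418240 = -1/806400
3j²(7 7 4; 0 0 0) = Δ·Π!·Σ² = 2268/230945  (sign -1)
sum: t=4:+1/2488320 t=5:−1/2073600 = -1/12441600
3j²(7 7 4; 2 1 -3) = Δ·Π!·Σ² = 98/138567  (sign +1)
combine: 4πI² = 2025·2268/230945·98/138567 = 30005640/2133423721
take √, sign -1: I = -0.03345476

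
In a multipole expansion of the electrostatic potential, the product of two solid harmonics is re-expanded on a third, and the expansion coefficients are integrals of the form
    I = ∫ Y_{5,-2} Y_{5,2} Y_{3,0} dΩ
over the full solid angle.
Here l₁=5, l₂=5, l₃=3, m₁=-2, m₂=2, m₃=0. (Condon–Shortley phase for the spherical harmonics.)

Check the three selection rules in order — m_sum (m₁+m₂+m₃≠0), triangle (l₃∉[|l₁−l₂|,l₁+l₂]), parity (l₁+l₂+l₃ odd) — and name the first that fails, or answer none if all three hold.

parity

azimuthal sum: -2 + 2 + 0 = 0  ✓
0 ≤ 3 ≤ 10 (triangle on l)  ✓
L = 5 + 5 + 3 = 13 (odd)  ✗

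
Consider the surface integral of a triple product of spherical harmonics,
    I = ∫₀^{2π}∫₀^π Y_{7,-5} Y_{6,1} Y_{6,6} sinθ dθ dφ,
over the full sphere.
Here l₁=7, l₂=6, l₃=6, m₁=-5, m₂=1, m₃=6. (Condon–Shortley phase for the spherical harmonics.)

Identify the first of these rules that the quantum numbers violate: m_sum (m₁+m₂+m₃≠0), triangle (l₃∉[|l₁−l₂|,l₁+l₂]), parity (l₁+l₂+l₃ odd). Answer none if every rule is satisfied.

Σmᵢ = 2  ✗
l₃∈[|l₁−l₂|,l₁+l₂]=[1,13], have l₃=6
Σlᵢ = 19 ⇒ odd

m_sum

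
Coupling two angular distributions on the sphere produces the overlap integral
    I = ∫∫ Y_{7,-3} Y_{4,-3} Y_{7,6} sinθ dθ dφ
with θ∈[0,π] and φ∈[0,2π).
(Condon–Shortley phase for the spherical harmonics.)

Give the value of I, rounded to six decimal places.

-0.148484

Rules hold: Σm=0, L=18 even, 3≤7≤11.
N = 15·9·15 = 2025
Δ = 4!·10!·4!/19! = 1/58198140
Racah Σ t=0..4: t=0:+1/17418240 t=1:−1/622080 t=2:+1/230400 t=3:−1/622080 t=4:+1/17418240 = 1/806400
⇒ 3j(7 4 7; 0 0 0)² = 2268/230945, sgn -1
Racah Σ t=0..1: t=0:+1/522547200 t=1:−1/52254720 = -1/58060800
⇒ 3j(7 4 7; -3 -3 6)² = 9/646, sgn +1
4πI² = N·(3j₀)²·(3jₘ)² = 4133430/14919047
I = -1·√(0.277057/4π) = -0.14848406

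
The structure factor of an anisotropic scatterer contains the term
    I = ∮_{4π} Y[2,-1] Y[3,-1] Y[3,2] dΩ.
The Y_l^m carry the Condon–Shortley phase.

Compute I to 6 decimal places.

0.162868

m-sum 0 ✓  L=8 even ✓  1≤3≤5 ✓
Π(2lᵢ+1) = 5×7×7 = 245
triangle coeff Δ(2,3,3) = 1/3780
Σ_t [0,2]: t=0:+1/24 t=1:−1/4 t=2:+1/24 = -1/6
(3j)²=4/105 [(2 3 3; 0 0 0)], sign=+1
Σ_t [1,2]: t=1:−1/12 t=2:+1/48 = -1/16
(3j)²=1/28 [(2 3 3; -1 -1 2)], sign=+1
⇒ 4πI² = 1/3
I = (+1)√(1/3/(4π)) = 0.16286750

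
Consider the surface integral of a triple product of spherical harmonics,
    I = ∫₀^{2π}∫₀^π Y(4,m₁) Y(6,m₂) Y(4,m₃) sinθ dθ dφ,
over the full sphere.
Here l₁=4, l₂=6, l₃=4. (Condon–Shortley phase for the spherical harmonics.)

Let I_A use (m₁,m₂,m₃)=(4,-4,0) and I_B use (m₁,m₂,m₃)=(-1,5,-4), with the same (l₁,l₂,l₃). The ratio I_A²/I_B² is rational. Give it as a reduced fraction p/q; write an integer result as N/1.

10/11

Same 4,6,4: normalisation and zero-m 3j drop out of the ratio.
A: Δ: 6! 2! 6! / 15! → 1/1261260; sum: t=0:+1/69120 = 1/69120; 3j²(4 6 4; 4 -4 0) = Δ·Π!·Σ² = 4/143  (sign +1)
B: Δ: 6! 2! 6! / 15! → 1/1261260; sum: t=5:−1/172800 = -1/172800; 3j²(4 6 4; -1 5 -4) = Δ·Π!·Σ² = 2/65  (sign -1)
I_A²/I_B² = (4/143)/(2/65) = 10/11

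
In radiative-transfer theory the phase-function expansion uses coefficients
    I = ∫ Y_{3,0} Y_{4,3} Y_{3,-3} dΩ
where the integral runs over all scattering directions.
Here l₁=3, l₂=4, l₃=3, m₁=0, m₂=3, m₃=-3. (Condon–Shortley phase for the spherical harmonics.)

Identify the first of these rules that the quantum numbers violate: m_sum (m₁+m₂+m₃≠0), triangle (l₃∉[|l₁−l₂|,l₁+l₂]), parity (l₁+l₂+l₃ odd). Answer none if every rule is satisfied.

none

azimuthal sum: 0 + 3 − 3 = 0  ✓
1 ≤ 3 ≤ 7 (triangle on l)  ✓
L = 3 + 4 + 3 = 10 (even)  ✓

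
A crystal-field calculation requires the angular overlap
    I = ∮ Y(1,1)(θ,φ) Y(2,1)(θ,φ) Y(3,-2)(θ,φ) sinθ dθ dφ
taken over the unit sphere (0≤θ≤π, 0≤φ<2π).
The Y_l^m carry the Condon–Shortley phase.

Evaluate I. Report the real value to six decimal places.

0.261169

Rules hold: Σm=0, L=6 even, 1≤3≤3.
N = 3·5·7 = 105
Δ = 0!·2!·4!/7! = 1/105
Racah Σ t=0..0: t=0:+1/4 = 1/4
⇒ 3j(1 2 3; 0 0 0)² = 3/35, sgn -1
Racah Σ t=0..0: t=0:+1/12 = 1/12
⇒ 3j(1 2 3; 1 1 -2)² = 2/21, sgn -1
4πI² = N·(3j₀)²·(3jₘ)² = 6/7
I = +1·√(0.857143/4π) = 0.26116903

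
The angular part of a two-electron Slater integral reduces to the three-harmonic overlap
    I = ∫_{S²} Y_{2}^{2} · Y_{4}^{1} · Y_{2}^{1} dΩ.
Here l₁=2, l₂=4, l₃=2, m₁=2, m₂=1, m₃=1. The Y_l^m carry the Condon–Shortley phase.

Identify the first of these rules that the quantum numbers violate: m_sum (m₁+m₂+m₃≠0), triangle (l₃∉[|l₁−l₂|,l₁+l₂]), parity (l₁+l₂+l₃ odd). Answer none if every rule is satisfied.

azimuthal sum: 2 + 1 + 1 = 4  ✗
2 ≤ 2 ≤ 6 (triangle on l)
L = 2 + 4 + 2 = 8 (even)

m_sum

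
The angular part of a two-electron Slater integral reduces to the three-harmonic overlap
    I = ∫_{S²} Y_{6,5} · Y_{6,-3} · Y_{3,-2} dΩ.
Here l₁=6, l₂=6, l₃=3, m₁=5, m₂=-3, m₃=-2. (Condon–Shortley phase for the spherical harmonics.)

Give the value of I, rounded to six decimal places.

0.000000

l₁+l₂+l₃=15 is odd: 3j(l;000)=0 ⇒ I=0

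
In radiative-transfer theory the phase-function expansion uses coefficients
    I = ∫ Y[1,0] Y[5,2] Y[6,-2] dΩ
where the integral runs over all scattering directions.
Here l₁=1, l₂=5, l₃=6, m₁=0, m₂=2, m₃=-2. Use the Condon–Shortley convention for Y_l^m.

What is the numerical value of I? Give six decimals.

0.231133

Checks pass: Σm=0; 12 even; l₃=6∈[4,6].
(2·1+1)(2·5+1)(2·6+1) = 429
Δ: 0! 2! 10! / 13! → 1/858
sum: t=0:+1/14400 = 1/14400
3j²(1 5 6; 0 0 0) = Δ·Π!·Σ² = 6/143  (sign +1)
sum: t=0:+1/30240 = 1/30240
3j²(1 5 6; 0 2 -2) = Δ·Π!·Σ² = 16/429  (sign +1)
combine: 4πI² = 429·6/143·16/429 = 96/143
take √, sign +1: I = 0.23113338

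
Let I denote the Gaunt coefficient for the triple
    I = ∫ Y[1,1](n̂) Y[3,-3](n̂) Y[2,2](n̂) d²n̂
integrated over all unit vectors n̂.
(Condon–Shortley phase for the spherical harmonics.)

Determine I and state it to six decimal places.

Checks pass: Σm=0; 6 even; l₃=2∈[2,4].
(2·1+1)(2·3+1)(2·2+1) = 105
Δ: 2! 0! 4! / 7! → 1/105
sum: t=1:−1/4 = -1/4
3j²(1 3 2; 0 0 0) = Δ·Π!·Σ² = 3/35  (sign -1)
sum: t=0:+1/48 = 1/48
3j²(1 3 2; 1 -3 2) = Δ·Π!·Σ² = 1/7  (sign +1)
combine: 4πI² = 105·3/35·1/7 = 9/7
take √, sign -1: I = -0.31986543

-0.319865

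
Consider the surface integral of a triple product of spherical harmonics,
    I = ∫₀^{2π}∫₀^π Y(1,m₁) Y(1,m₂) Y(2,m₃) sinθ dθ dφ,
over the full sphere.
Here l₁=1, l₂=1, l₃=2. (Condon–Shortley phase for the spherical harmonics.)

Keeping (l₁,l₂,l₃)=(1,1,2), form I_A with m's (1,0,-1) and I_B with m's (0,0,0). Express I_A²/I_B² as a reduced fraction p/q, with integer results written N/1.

3/4

Shared (l₁,l₂,l₃)=(1,1,2): N and (l;000)² cancel in I_A²/I_B².
A: Δ = 0!·2!·2!/5! = 1/30; Racah Σ t=0..0: t=0:+1/2 = 1/2; ⇒ 3j(1 1 2; 1 0 -1)² = 1/10, sgn -1
B: Δ = 0!·2!·2!/5! = 1/30; Racah Σ t=0..0: t=0:+1/1 = 1/1; ⇒ 3j(1 1 2; 0 0 0)² = 2/15, sgn +1
I_A²/I_B² = (1/10)/(2/15) = 3/4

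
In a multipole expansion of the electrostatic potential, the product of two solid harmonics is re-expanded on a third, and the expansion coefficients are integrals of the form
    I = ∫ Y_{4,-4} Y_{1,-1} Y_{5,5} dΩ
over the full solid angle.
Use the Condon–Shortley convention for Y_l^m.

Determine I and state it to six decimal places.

m-sum 0 ✓  L=10 even ✓  3≤5≤5 ✓
Π(2lᵢ+1) = 9×3×11 = 297
triangle coeff Δ(4,1,5) = 1/495
Σ_t [0,0]: t=0:+1/576 = 1/576
(3j)²=5/99 [(4 1 5; 0 0 0)], sign=-1
Σ_t [0,0]: t=0:+1/80640 = 1/80640
(3j)²=1/11 [(4 1 5; -4 -1 5)], sign=+1
⇒ 4πI² = 15/11
I = (-1)√(15/11/(4π)) = -0.32941575

-0.329416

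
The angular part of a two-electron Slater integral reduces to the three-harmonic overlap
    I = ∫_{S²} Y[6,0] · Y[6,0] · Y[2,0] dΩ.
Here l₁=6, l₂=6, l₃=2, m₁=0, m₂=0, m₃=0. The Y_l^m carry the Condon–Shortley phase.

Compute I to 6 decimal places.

0.160563

m-sum 0 ✓  L=14 even ✓  0≤2≤12 ✓
Π(2lᵢ+1) = 13×13×5 = 845
triangle coeff Δ(6,6,2) = 1/90090
Σ_t [4,6]: t=4:+1/69120 t=5:−1/14400 t=6:+1/69120 = -7/172800
(3j)²=14/715 [(6 6 2; 0 0 0)], sign=-1
(m-triple is (0,0,0) — same symbol as above.)
⇒ 4πI² = 196/605
I = (+1)√(196/605/(4π)) = 0.16056298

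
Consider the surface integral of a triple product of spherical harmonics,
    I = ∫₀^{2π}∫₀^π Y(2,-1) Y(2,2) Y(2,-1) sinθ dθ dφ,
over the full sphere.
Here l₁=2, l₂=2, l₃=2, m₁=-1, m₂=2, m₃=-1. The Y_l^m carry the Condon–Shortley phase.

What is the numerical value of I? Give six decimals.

Rules hold: Σm=0, L=6 even, 0≤2≤4.
N = 5·5·5 = 125
Δ = 2!·2!·2!/7! = 1/630
Racah Σ t=0..2: t=0:+1/8 t=1:−1/1 t=2:+1/8 = -3/4
⇒ 3j(2 2 2; 0 0 0)² = 2/35, sgn -1
Racah Σ t=2..2: t=2:+1/4 = 1/4
⇒ 3j(2 2 2; -1 2 -1)² = 3/35, sgn -1
4πI² = N·(3j₀)²·(3jₘ)² = 30/49
I = +1·√(0.612245/4π) = 0.22072812

0.220728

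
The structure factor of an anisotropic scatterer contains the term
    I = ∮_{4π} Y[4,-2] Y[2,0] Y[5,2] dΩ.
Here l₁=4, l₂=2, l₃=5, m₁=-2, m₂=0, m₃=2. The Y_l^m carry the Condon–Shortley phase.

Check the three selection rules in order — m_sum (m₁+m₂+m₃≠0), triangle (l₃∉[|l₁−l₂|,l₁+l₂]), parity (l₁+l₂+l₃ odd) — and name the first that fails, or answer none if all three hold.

parity

azimuthal sum: -2 + 0 + 2 = 0  ✓
2 ≤ 5 ≤ 6 (triangle on l)  ✓
L = 4 + 2 + 5 = 11 (odd)  ✗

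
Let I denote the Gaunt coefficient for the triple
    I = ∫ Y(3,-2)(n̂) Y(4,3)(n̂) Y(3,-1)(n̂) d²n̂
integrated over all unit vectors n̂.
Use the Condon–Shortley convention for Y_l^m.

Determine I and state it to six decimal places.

Checks pass: Σm=0; 10 even; l₃=3∈[1,7].
(2·3+1)(2·4+1)(2·3+1) = 441
Δ: 4! 2! 4! / 11! → 1/34650
sum: t=1:−1/72 t=2:+1/16 t=3:−1/72 = 5/144
3j²(3 4 3; 0 0 0) = Δ·Π!·Σ² = 2/77  (sign -1)
sum: t=3:−1/288 t=4:+1/144 = 1/288
3j²(3 4 3; -2 3 -1) = Δ·Π!·Σ² = 1/99  (sign +1)
combine: 4πI² = 441·2/77·1/99 = 14/121
take √, sign -1: I = -0.09595473

-0.095955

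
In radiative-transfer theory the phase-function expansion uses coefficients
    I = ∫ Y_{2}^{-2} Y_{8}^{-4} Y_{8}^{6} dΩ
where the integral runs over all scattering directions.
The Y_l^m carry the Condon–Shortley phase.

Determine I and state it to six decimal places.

Rules hold: Σm=0, L=18 even, 6≤8≤10.
N = 5·17·17 = 1445
Δ = 2!·2!·14!/19! = 1/348840
Racah Σ t=0..2: t=0:+1/116121600 t=1:−1/25401600 t=2:+1/116121600 = -1/45158400
⇒ 3j(2 8 8; 0 0 0)² = 24/1615, sgn -1
Racah Σ t=2..2: t=2:+1/3832012800 = 1/3832012800
⇒ 3j(2 8 8; -2 -4 6)² = 91/9690, sgn +1
4πI² = N·(3j₀)²·(3jₘ)² = 364/1805
I = -1·√(0.201662/4π) = -0.12667974

-0.126680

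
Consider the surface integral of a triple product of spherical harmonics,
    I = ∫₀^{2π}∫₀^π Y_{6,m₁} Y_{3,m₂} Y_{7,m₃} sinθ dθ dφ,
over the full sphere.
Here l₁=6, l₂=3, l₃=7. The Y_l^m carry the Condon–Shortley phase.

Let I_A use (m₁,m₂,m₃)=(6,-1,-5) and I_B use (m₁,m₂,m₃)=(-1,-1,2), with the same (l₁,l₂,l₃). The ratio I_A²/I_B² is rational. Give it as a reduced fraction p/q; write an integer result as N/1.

4356/3481

Shared (l₁,l₂,l₃)=(6,3,7): N and (l;000)² cancel in I_A²/I_B².
A: Δ = 2!·10!·4!/17! = 1/2042040; Racah Σ t=0..0: t=0:+1/29030400 = 1/29030400; ⇒ 3j(6 3 7; 6 -1 -5)² = 99/7735, sgn +1
B: Δ = 2!·10!·4!/17! = 1/2042040; Racah Σ t=0..2: t=0:+1/241920 t=1:−1/103680 t=2:+1/691200 = -59/14515200; ⇒ 3j(6 3 7; -1 -1 2)² = 3481/340340, sgn +1
I_A²/I_B² = (99/7735)/(3481/340340) = 4356/3481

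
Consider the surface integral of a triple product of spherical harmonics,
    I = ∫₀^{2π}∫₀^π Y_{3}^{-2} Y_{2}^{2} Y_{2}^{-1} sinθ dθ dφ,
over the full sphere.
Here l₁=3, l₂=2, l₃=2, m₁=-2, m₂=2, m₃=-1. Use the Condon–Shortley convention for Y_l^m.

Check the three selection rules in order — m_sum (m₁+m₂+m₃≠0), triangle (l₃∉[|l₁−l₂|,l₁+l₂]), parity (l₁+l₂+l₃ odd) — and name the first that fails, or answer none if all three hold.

azimuthal sum: -2 + 2 − 1 = -1  ✗
1 ≤ 2 ≤ 5 (triangle on l)
L = 3 + 2 + 2 = 7 (odd)

m_sum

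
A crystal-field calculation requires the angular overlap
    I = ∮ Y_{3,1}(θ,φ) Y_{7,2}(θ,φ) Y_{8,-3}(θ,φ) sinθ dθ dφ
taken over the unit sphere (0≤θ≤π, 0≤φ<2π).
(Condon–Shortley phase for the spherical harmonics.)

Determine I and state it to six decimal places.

-0.144372

Checks pass: Σm=0; 18 even; l₃=8∈[4,10].
(2·3+1)(2·7+1)(2·8+1) = 1785
Δ: 2! 4! 12! / 19! → 1/5290740
sum: t=0:+1/7257600 t=1:−1/2073600 t=2:+1/7257600 = -1/4838400
3j²(3 7 8; 0 0 0) = Δ·Π!·Σ² = 252/20995  (sign -1)
sum: t=0:+1/17418240 t=1:−1/5806080 t=2:+1/29030400 = -1/12441600
3j²(3 7 8; 1 2 -3) = Δ·Π!·Σ² = 154/12597  (sign +1)
combine: 4πI² = 1785·252/20995·154/12597 = 271656/1037153
take √, sign -1: I = -0.14437211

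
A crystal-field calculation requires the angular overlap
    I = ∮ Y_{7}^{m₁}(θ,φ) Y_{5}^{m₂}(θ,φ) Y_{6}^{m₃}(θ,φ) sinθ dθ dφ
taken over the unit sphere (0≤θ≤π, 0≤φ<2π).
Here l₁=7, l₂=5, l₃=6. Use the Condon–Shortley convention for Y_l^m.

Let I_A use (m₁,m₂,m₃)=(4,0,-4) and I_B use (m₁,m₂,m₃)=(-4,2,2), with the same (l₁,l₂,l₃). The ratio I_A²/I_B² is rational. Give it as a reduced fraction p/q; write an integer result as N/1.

l's match ⇒ only the (l;m) 3-j factors differ between A and B.
A: triangle coeff Δ(7,5,6) = 1/174594420; Σ_t [1,3]: t=1:−1/4147200 t=2:+1/1451520 t=3:−1/5806080 = 1/3628800; (3j)²=320/29393 [(7 5 6; 4 0 -4)], sign=+1
B: triangle coeff Δ(7,5,6) = 1/174594420; Σ_t [3,6]: t=3:−1/34836480 t=4:+1/1451520 t=5:−1/691200 t=6:+1/3110400 = -1/2150400; (3j)²=729/83980 [(7 5 6; -4 2 2)], sign=-1
I_A²/I_B² = (320/29393)/(729/83980) = 6400/5103

6400/5103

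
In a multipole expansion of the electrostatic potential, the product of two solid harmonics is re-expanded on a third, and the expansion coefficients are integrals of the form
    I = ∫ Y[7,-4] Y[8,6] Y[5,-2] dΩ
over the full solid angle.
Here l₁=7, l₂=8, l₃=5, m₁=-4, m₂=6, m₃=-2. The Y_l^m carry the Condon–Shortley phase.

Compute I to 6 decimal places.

0.099372

m-sum 0 ✓  L=20 even ✓  1≤5≤15 ✓
Π(2lᵢ+1) = 15×17×11 = 2805
triangle coeff Δ(7,8,5) = 1/814773960
Σ_t [3,7]: t=3:−1/87091200 t=4:+1/4976640 t=5:−1/2073600 t=6:+1/4976640 t=7:−1/87091200 = -1/9676800
(3j)²=360/46189 [(7 8 5; 0 0 0)], sign=+1
Σ_t [8,10]: t=8:+1/348364800 t=9:−1/174182400 t=10:+1/1045094400 = -1/522547200
(3j)²=11/1938 [(7 8 5; -4 6 -2)], sign=+1
⇒ 4πI² = 9900/79781
I = (+1)√(9900/79781/(4π)) = 0.09937175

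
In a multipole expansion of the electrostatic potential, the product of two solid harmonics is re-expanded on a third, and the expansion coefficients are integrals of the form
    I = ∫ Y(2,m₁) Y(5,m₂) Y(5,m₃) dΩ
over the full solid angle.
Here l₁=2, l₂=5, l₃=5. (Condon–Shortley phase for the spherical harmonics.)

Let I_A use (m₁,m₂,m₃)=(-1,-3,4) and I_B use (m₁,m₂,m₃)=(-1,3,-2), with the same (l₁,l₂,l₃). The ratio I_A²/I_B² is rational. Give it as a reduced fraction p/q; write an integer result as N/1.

147/100

Shared (l₁,l₂,l₃)=(2,5,5): N and (l;000)² cancel in I_A²/I_B².
A: Δ = 2!·2!·8!/13! = 1/38610; Racah Σ t=1..2: t=1:−1/10080 t=2:+1/80640 = -1/11520; ⇒ 3j(2 5 5; -1 -3 4)² = 49/1430, sgn +1
B: Δ = 2!·2!·8!/13! = 1/38610; Racah Σ t=1..2: t=1:−1/10080 t=2:+1/2880 = 1/4032; ⇒ 3j(2 5 5; -1 3 -2)² = 10/429, sgn -1
I_A²/I_B² = (49/1430)/(10/429) = 147/100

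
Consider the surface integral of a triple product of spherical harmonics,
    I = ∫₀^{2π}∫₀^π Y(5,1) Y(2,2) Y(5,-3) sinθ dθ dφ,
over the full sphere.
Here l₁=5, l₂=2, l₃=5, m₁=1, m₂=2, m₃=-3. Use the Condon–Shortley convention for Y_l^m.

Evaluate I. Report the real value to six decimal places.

0.171169

m-sum 0 ✓  L=12 even ✓  3≤5≤7 ✓
Π(2lᵢ+1) = 11×5×11 = 605
triangle coeff Δ(5,2,5) = 1/38610
Σ_t [0,2]: t=0:+1/2880 t=1:−1/576 t=2:+1/2880 = -1/960
(3j)²=10/429 [(5 2 5; 0 0 0)], sign=+1
Σ_t [2,2]: t=2:+1/5760 = 1/5760
(3j)²=56/2145 [(5 2 5; 1 2 -3)], sign=+1
⇒ 4πI² = 560/1521
I = (+1)√(560/1521/(4π)) = 0.17116875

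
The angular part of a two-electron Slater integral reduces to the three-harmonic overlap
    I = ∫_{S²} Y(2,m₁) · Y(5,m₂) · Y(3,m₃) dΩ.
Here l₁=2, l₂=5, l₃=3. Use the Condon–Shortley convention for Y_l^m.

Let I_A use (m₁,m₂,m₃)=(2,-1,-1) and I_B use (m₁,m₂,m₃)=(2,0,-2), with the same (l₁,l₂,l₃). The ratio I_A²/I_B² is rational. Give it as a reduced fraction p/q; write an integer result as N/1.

3/1

Shared (l₁,l₂,l₃)=(2,5,3): N and (l;000)² cancel in I_A²/I_B².
A: Δ = 4!·0!·6!/11! = 1/2310; Racah Σ t=0..0: t=0:+1/1152 = 1/1152; ⇒ 3j(2 5 3; 2 -1 -1)² = 1/154, sgn +1
B: Δ = 4!·0!·6!/11! = 1/2310; Racah Σ t=0..0: t=0:+1/2880 = 1/2880; ⇒ 3j(2 5 3; 2 0 -2)² = 1/462, sgn -1
I_A²/I_B² = (1/154)/(1/462) = 3/1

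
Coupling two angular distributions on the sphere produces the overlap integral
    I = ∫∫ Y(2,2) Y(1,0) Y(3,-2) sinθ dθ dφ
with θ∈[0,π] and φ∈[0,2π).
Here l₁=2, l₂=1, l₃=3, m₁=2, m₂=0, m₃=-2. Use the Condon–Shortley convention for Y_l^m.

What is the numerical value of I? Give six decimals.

Rules hold: Σm=0, L=6 even, 1≤3≤3.
N = 5·3·7 = 105
Δ = 0!·4!·2!/7! = 1/105
Racah Σ t=0..0: t=0:+1/4 = 1/4
⇒ 3j(2 1 3; 0 0 0)² = 3/35, sgn -1
Racah Σ t=0..0: t=0:+1/24 = 1/24
⇒ 3j(2 1 3; 2 0 -2)² = 1/21, sgn -1
4πI² = N·(3j₀)²·(3jₘ)² = 3/7
I = +1·√(0.428571/4π) = 0.18467439

0.184674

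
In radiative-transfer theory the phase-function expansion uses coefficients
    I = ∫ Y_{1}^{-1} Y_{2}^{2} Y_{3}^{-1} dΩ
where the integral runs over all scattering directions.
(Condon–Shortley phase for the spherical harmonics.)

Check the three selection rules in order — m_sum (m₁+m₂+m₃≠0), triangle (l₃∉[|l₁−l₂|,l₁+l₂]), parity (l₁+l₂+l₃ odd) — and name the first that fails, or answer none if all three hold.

Σmᵢ = 0  ✓
l₃∈[|l₁−l₂|,l₁+l₂]=[1,3], have l₃=3  ✓
Σlᵢ = 6 ⇒ even  ✓

none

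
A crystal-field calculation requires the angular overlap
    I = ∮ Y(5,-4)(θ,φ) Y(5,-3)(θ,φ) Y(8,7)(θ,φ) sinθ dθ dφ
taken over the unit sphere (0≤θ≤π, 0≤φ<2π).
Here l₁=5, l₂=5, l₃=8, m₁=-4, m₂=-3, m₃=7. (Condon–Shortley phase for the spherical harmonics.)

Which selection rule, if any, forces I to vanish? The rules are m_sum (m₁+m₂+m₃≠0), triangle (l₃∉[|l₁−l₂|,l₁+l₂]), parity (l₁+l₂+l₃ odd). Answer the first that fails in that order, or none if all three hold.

m₁+m₂+m₃ = -4 − 3 + 7 = 0  ✓
triangle: |5−5|=0 ≤ l₃=8 ≤ 5+5=10  ✓
parity: l₁+l₂+l₃ = 18 is even  ✓

none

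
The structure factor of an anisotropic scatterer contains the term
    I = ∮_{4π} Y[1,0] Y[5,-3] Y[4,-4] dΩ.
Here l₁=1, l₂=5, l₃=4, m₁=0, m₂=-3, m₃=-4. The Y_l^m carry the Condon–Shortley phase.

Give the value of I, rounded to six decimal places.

Σmᵢ = -7 ≠ 0, so the φ-integral vanishes; I = 0

0.000000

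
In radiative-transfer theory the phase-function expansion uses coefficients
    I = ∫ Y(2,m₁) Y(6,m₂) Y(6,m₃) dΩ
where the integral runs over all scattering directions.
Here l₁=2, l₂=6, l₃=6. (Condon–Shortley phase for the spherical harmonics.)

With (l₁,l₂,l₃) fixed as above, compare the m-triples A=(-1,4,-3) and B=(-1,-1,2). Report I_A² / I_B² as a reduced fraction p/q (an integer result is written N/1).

Shared (l₁,l₂,l₃)=(2,6,6): N and (l;000)² cancel in I_A²/I_B².
A: Δ = 2!·2!·10!/15! = 1/90090; Racah Σ t=1..2: t=1:−1/725760 t=2:+1/161280 = 1/207360; ⇒ 3j(2 6 6; -1 4 -3)² = 7/286, sgn -1
B: Δ = 2!·2!·10!/15! = 1/90090; Racah Σ t=1..2: t=1:−1/34560 t=2:+1/60480 = -1/80640; ⇒ 3j(2 6 6; -1 -1 2)² = 6/1001, sgn -1
I_A²/I_B² = (7/286)/(6/1001) = 49/12

49/12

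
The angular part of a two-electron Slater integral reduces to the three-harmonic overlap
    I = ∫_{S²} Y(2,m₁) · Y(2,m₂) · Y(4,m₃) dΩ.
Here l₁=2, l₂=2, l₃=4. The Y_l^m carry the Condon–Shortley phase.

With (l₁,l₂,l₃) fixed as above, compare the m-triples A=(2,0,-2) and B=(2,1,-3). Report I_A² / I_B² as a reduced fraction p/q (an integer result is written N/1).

3/7

Shared (l₁,l₂,l₃)=(2,2,4): N and (l;000)² cancel in I_A²/I_B².
A: Δ = 0!·4!·4!/9! = 1/630; Racah Σ t=0..0: t=0:+1/96 = 1/96; ⇒ 3j(2 2 4; 2 0 -2)² = 1/42, sgn +1
B: Δ = 0!·4!·4!/9! = 1/630; Racah Σ t=0..0: t=0:+1/144 = 1/144; ⇒ 3j(2 2 4; 2 1 -3)² = 1/18, sgn -1
I_A²/I_B² = (1/42)/(1/18) = 3/7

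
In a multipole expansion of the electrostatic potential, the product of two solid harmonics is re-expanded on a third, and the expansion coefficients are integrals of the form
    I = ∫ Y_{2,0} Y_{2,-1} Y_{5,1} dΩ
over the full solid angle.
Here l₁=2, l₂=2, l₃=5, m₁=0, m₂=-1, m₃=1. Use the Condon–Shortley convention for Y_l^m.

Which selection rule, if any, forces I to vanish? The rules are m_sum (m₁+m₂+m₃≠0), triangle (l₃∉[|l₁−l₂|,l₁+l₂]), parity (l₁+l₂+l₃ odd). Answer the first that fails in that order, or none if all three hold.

m₁+m₂+m₃ = 0 − 1 + 1 = 0  ✓
triangle: |2−2|=0 ≤ l₃=5 ≤ 2+2=4  ✗
parity: l₁+l₂+l₃ = 9 is odd

triangle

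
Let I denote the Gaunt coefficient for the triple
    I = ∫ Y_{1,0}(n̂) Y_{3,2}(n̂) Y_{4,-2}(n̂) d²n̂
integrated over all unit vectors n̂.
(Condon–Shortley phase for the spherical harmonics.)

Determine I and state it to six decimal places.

Checks pass: Σm=0; 8 even; l₃=4∈[2,4].
(2·1+1)(2·3+1)(2·4+1) = 189
Δ: 0! 2! 6! / 9! → 1/252
sum: t=0:+1/36 = 1/36
3j²(1 3 4; 0 0 0) = Δ·Π!·Σ² = 4/63  (sign +1)
sum: t=0:+1/120 = 1/120
3j²(1 3 4; 0 2 -2) = Δ·Π!·Σ² = 1/21  (sign +1)
combine: 4πI² = 189·4/63·1/21 = 4/7
take √, sign +1: I = 0.21324362

0.213244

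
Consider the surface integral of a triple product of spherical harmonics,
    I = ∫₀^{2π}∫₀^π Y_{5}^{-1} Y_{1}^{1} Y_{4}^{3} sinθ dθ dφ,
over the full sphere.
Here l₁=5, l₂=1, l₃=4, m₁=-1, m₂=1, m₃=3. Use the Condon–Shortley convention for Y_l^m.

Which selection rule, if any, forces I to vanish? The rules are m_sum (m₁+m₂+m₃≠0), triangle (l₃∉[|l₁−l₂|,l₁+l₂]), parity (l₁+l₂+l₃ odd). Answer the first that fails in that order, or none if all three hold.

m_sum

azimuthal sum: -1 + 1 + 3 = 3  ✗
4 ≤ 4 ≤ 6 (triangle on l)
L = 5 + 1 + 4 = 10 (even)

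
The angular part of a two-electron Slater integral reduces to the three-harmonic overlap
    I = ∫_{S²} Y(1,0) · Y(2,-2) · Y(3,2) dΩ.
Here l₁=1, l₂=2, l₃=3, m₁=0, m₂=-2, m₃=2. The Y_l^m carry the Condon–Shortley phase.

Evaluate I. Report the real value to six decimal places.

0.184674

m-sum 0 ✓  L=6 even ✓  1≤3≤3 ✓
Π(2lᵢ+1) = 3×5×7 = 105
triangle coeff Δ(1,2,3) = 1/105
Σ_t [0,0]: t=0:+1/4 = 1/4
(3j)²=3/35 [(1 2 3; 0 0 0)], sign=-1
Σ_t [0,0]: t=0:+1/24 = 1/24
(3j)²=1/21 [(1 2 3; 0 -2 2)], sign=-1
⇒ 4πI² = 3/7
I = (+1)√(3/7/(4π)) = 0.18467439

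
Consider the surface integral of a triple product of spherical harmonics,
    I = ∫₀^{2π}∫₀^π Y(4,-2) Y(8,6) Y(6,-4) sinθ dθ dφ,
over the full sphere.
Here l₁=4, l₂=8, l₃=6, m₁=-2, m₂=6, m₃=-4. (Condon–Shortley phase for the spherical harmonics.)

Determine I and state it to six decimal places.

0.133505

Checks pass: Σm=0; 18 even; l₃=6∈[4,12].
(2·4+1)(2·8+1)(2·6+1) = 1989
Δ: 6! 2! 10! / 19! → 1/23279256
sum: t=2:+1/1658880 t=3:−1/518400 t=4:+1/1658880 = -1/1382400
3j²(4 8 6; 0 0 0) = Δ·Π!·Σ² = 504/46189  (sign -1)
sum: t=4:+1/348364800 t=5:−1/43545600 t=6:+1/116121600 = -1/87091200
3j²(4 8 6; -2 6 -4) = Δ·Π!·Σ² = 10/969  (sign -1)
combine: 4πI² = 1989·504/46189·10/969 = 15120/67507
take √, sign +1: I = 0.13350470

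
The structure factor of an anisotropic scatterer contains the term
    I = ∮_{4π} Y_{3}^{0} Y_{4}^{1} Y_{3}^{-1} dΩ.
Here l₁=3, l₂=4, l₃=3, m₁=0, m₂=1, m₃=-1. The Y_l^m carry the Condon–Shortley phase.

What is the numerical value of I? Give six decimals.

Rules hold: Σm=0, L=10 even, 1≤3≤7.
N = 7·9·7 = 441
Δ = 4!·2!·4!/11! = 1/34650
Racah Σ t=1..3: t=1:−1/72 t=2:+1/16 t=3:−1/72 = 5/144
⇒ 3j(3 4 3; 0 0 0)² = 2/77, sgn -1
Racah Σ t=1..3: t=1:−1/288 t=2:+1/24 t=3:−1/48 = 5/288
⇒ 3j(3 4 3; 0 1 -1)² = 5/462, sgn +1
4πI² = N·(3j₀)²·(3jₘ)² = 15/121
I = -1·√(0.123967/4π) = -0.09932258

-0.099323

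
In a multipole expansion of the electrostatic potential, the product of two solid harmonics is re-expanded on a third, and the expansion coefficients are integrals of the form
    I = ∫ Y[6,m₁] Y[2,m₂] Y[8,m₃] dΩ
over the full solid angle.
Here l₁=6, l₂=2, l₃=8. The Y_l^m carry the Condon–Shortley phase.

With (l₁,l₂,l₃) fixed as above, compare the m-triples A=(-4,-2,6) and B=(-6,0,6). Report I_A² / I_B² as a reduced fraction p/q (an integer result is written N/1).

l's match ⇒ only the (l;m) 3-j factors differ between A and B.
A: triangle coeff Δ(6,2,8) = 1/30940; Σ_t [0,0]: t=0:+1/174182400 = 1/174182400; (3j)²=11/340 [(6 2 8; -4 -2 6)], sign=+1
B: triangle coeff Δ(6,2,8) = 1/30940; Σ_t [0,0]: t=0:+1/1916006400 = 1/1916006400; (3j)²=1/340 [(6 2 8; -6 0 6)], sign=+1
I_A²/I_B² = (11/340)/(1/340) = 11/1

11/1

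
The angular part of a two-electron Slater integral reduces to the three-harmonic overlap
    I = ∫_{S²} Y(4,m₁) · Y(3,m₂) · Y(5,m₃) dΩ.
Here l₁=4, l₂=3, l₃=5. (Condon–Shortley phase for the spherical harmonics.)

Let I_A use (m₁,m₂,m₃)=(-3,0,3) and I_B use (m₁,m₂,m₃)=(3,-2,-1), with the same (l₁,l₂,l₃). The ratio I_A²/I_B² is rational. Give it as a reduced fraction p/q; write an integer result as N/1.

Same 4,3,5: normalisation and zero-m 3j drop out of the ratio.
A: Δ: 2! 6! 4! / 13! → 1/180180; sum: t=1:−1/2880 t=2:+1/1440 = 1/2880; 3j²(4 3 5; -3 0 3) = Δ·Π!·Σ² = 7/715  (sign +1)
B: Δ: 2! 6! 4! / 13! → 1/180180; sum: t=0:+1/1440 t=1:−1/17280 = 11/17280; 3j²(4 3 5; 3 -2 -1) = Δ·Π!·Σ² = 11/468  (sign +1)
I_A²/I_B² = (7/715)/(11/468) = 252/605

252/605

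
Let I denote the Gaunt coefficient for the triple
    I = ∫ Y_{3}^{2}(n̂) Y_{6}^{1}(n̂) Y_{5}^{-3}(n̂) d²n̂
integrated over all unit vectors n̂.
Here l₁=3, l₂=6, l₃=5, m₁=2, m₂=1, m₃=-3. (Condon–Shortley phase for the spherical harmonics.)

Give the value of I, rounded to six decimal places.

0.166435

Checks pass: Σm=0; 14 even; l₃=5∈[3,9].
(2·3+1)(2·6+1)(2·5+1) = 1001
Δ: 4! 2! 8! / 15! → 1/675675
sum: t=1:−1/8640 t=2:+1/2304 t=3:−1/8640 = 7/34560
3j²(3 6 5; 0 0 0) = Δ·Π!·Σ² = 7/429  (sign -1)
sum: t=0:+1/120960 t=1:−1/17280 = -1/20160
3j²(3 6 5; 2 1 -3) = Δ·Π!·Σ² = 64/3003  (sign -1)
combine: 4πI² = 1001·7/429·64/3003 = 448/1287
take √, sign +1: I = 0.16643505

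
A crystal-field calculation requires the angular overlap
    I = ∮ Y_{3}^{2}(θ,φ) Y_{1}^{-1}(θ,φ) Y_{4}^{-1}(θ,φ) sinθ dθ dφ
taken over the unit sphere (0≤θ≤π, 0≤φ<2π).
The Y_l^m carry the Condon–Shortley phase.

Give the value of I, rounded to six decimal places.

Rules hold: Σm=0, L=8 even, 2≤4≤4.
N = 7·3·9 = 189
Δ = 0!·6!·2!/9! = 1/252
Racah Σ t=0..0: t=0:+1/36 = 1/36
⇒ 3j(3 1 4; 0 0 0)² = 4/63, sgn +1
Racah Σ t=0..0: t=0:+1/240 = 1/240
⇒ 3j(3 1 4; 2 -1 -1)² = 1/84, sgn -1
4πI² = N·(3j₀)²·(3jₘ)² = 1/7
I = -1·√(0.142857/4π) = -0.10662181

-0.106622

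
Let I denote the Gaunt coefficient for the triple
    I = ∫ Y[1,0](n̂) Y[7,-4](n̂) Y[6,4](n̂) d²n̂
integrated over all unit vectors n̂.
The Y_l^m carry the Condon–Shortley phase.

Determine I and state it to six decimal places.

m-sum 0 ✓  L=14 even ✓  6≤6≤8 ✓
Π(2lᵢ+1) = 3×15×13 = 585
triangle coeff Δ(1,7,6) = 1/1365
Σ_t [1,1]: t=1:−1/518400 = -1/518400
(3j)²=7/195 [(1 7 6; 0 0 0)], sign=-1
Σ_t [1,1]: t=1:−1/7257600 = -1/7257600
(3j)²=11/455 [(1 7 6; 0 -4 4)], sign=-1
⇒ 4πI² = 33/65
I = (+1)√(33/65/(4π)) = 0.20099968

0.201000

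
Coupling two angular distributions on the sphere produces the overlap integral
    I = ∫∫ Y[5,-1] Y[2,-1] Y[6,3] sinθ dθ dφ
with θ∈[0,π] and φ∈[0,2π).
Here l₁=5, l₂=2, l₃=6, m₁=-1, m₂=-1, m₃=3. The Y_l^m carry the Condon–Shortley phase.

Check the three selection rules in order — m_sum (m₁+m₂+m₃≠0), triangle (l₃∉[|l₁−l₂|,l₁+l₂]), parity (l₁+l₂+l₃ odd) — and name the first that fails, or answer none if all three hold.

m_sum

m₁+m₂+m₃ = -1 − 1 + 3 = 1  ✗
triangle: |5−2|=3 ≤ l₃=6 ≤ 5+2=7
parity: l₁+l₂+l₃ = 13 is odd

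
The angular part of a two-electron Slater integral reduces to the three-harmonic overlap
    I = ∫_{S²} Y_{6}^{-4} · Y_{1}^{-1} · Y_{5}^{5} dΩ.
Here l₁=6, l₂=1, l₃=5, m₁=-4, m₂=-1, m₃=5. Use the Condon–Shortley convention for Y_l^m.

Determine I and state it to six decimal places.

0.040859

m-sum 0 ✓  L=12 even ✓  5≤5≤7 ✓
Π(2lᵢ+1) = 13×3×11 = 429
triangle coeff Δ(6,1,5) = 1/858
Σ_t [1,1]: t=1:−1/14400 = -1/14400
(3j)²=6/143 [(6 1 5; 0 0 0)], sign=+1
Σ_t [0,0]: t=0:+1/7257600 = 1/7257600
(3j)²=1/858 [(6 1 5; -4 -1 5)], sign=+1
⇒ 4πI² = 3/143
I = (+1)√(3/143/(4π)) = 0.04085899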